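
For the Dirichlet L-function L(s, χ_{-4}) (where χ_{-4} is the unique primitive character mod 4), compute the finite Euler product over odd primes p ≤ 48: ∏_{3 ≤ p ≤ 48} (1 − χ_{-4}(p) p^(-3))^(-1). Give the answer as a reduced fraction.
∏ = 5542372783760447569145696690995330585/5720007308274565543266215981884637184

The odd primes p ≤ 48 are [3, 5, 7, 11, 13, 17, 19, 23, 29, 31, 37, 41, 43, 47]. For each, χ(p) = 1 if p ≡ 1 mod 4, χ(p) = −1 if p ≡ 3 mod 4. Taking (1 − χ(p)/p^3)^(-1) = p^3/(p^3 − χ(p)): (1 − (-1)/3^3)^(-1) · (1 − (1)/5^3)^(-1) · (1 − (-1)/7^3)^(-1) · (1 − (-1)/11^3)^(-1) · (1 − (1)/13^3)^(-1) · (1 − (1)/17^3)^(-1) · (1 − (-1)/19^3)^(-1) · (1 − (-1)/23^3)^(-1) · (1 − (1)/29^3)^(-1) · (1 − (-1)/31^3)^(-1) · (1 − (1)/37^3)^(-1) · (1 − (1)/41^3)^(-1) · (1 − (-1)/43^3)^(-1) · (1 − (-1)/47^3)^(-1) = 5542372783760447569145696690995330585/5720007308274565543266215981884637184.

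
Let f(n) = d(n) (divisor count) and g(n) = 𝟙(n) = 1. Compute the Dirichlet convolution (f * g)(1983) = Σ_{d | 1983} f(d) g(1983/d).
(d * 𝟙)(1983) = 9

Divisors of 1983: [1, 3, 661, 1983]. For each d | 1983:
  d = 1: d(1) · 𝟙(1983/1) = 1 · 1 = 1
  d = 3: d(3) · 𝟙(1983/3) = 2 · 1 = 2
  d = 661: d(661) · 𝟙(1983/661) = 2 · 1 = 2
  d = 1983: d(1983) · 𝟙(1983/1983) = 4 · 1 = 4
Summing: (d * 𝟙)(1983) = 1 + 2 + 2 + 4 = 9.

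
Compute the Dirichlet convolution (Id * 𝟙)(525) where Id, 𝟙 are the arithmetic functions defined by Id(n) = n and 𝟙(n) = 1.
(Id * 𝟙)(525) = 992

Divisors of 525: [1, 3, 5, 7, 15, 21, 25, 35, 75, 105, 175, 525]. For each d | 525:
  d = 1: Id(1) · 𝟙(525/1) = 1 · 1 = 1
  d = 3: Id(3) · 𝟙(525/3) = 3 · 1 = 3
  d = 5: Id(5) · 𝟙(525/5) = 5 · 1 = 5
  d = 7: Id(7) · 𝟙(525/7) = 7 · 1 = 7
  d = 15: Id(15) · 𝟙(525/15) = 15 · 1 = 15
  d = 21: Id(21) · 𝟙(525/21) = 21 · 1 = 21
  d = 25: Id(25) · 𝟙(525/25) = 25 · 1 = 25
  d = 35: Id(35) · 𝟙(525/35) = 35 · 1 = 35
  d = 75: Id(75) · 𝟙(525/75) = 75 · 1 = 75
  d = 105: Id(105) · 𝟙(525/105) = 105 · 1 = 105
  d = 175: Id(175) · 𝟙(525/175) = 175 · 1 = 175
  d = 525: Id(525) · 𝟙(525/525) = 525 · 1 = 525
Summing: (Id * 𝟙)(525) = 1 + 3 + 5 + 7 + 15 + 21 + 25 + 35 + 75 + 105 + 175 + 525 = 992.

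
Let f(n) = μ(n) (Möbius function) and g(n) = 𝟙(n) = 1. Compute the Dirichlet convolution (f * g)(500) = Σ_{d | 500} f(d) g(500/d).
(μ * 𝟙)(500) = 0

Divisors of 500: [1, 2, 4, 5, 10, 20, 25, 50, 100, 125, 250, 500]. For each d | 500:
  d = 1: μ(1) · 𝟙(500/1) = 1 · 1 = 1
  d = 2: μ(2) · 𝟙(500/2) = -1 · 1 = -1
  d = 4: μ(4) · 𝟙(500/4) = 0 · 1 = 0
  d = 5: μ(5) · 𝟙(500/5) = -1 · 1 = -1
  d = 10: μ(10) · 𝟙(500/10) = 1 · 1 = 1
  d = 20: μ(20) · 𝟙(500/20) = 0 · 1 = 0
  d = 25: μ(25) · 𝟙(500/25) = 0 · 1 = 0
  d = 50: μ(50) · 𝟙(500/50) = 0 · 1 = 0
  d = 100: μ(100) · 𝟙(500/100) = 0 · 1 = 0
  d = 125: μ(125) · 𝟙(500/125) = 0 · 1 = 0
  d = 250: μ(250) · 𝟙(500/250) = 0 · 1 = 0
  d = 500: μ(500) · 𝟙(500/500) = 0 · 1 = 0
Summing: (μ * 𝟙)(500) = 1 + -1 + 0 + -1 + 1 + 0 + 0 + 0 + 0 + 0 + 0 + 0 = 0.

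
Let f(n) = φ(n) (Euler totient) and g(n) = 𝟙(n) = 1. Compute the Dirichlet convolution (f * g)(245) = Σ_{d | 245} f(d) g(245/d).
(φ * 𝟙)(245) = 245

Divisors of 245: [1, 5, 7, 35, 49, 245]. For each d | 245:
  d = 1: φ(1) · 𝟙(245/1) = 1 · 1 = 1
  d = 5: φ(5) · 𝟙(245/5) = 4 · 1 = 4
  d = 7: φ(7) · 𝟙(245/7) = 6 · 1 = 6
  d = 35: φ(35) · 𝟙(245/35) = 24 · 1 = 24
  d = 49: φ(49) · 𝟙(245/49) = 42 · 1 = 42
  d = 245: φ(245) · 𝟙(245/245) = 168 · 1 = 168
Summing: (φ * 𝟙)(245) = 1 + 4 + 6 + 24 + 42 + 168 = 245.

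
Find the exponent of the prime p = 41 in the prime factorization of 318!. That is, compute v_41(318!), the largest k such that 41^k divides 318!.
v_41(318!) = 7

Legendre's formula: v_p(n!) = Σ_{k ≥ 1} ⌊n / p^k⌋. For p = 41, n = 318, the terms are:
  ⌊318/41^1⌋ = ⌊318/41⌋ = 7
(the next term ⌊318/41^2⌋ = 0, terminating the sum). Summing: v_41(318!) = 7 = 7.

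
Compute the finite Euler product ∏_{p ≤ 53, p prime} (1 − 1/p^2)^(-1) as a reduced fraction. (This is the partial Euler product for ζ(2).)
∏ = 35034630647548196605993834769/21373637931227167970033664000

The primes p ≤ 53 are [2, 3, 5, 7, 11, 13, 17, 19, 23, 29, 31, 37, 41, 43, 47, 53]. For each prime, (1 − 1/p^2)^(-1) = p^2 / (p^2 − 1). The product is (1 − 1/2^2)^(-1), (1 − 1/3^2)^(-1), (1 − 1/5^2)^(-1), (1 − 1/7^2)^(-1), (1 − 1/11^2)^(-1), (1 − 1/13^2)^(-1), (1 − 1/17^2)^(-1), (1 − 1/19^2)^(-1), (1 − 1/23^2)^(-1), (1 − 1/29^2)^(-1), (1 − 1/31^2)^(-1), (1 − 1/37^2)^(-1), (1 − 1/41^2)^(-1), (1 − 1/43^2)^(-1), (1 − 1/47^2)^(-1), (1 − 1/53^2)^(-1) = ∏ p^2 / (p^2 − 1) = 35034630647548196605993834769/21373637931227167970033664000.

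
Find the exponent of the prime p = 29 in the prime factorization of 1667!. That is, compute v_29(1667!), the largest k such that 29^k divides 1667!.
v_29(1667!) = 58

Legendre's formula: v_p(n!) = Σ_{k ≥ 1} ⌊n / p^k⌋. For p = 29, n = 1667, the terms are:
  ⌊1667/29^1⌋ = ⌊1667/29⌋ = 57
  ⌊1667/29^2⌋ = ⌊1667/841⌋ = 1
(the next term ⌊1667/29^3⌋ = 0, terminating the sum). Summing: v_29(1667!) = 57 + 1 = 58.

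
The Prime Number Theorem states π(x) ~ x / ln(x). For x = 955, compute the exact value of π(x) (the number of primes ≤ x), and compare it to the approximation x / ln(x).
π(955) = 162;  x/ln(x) ≈ 139.18;  relative error ≈ 14.09%.

Directly count primes up to 955: π(955) = 162. The PNT approximation gives 955/ln(955) ≈ 955/6.86171 ≈ 139.18. Relative error (π(x) − x/ln(x)) / π(x) ≈ 14.09%; the approximation is known to undercount slightly (Li(x) is a better estimate).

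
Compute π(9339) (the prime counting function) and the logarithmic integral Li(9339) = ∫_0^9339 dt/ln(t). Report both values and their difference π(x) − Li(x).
π(9339) = 1155;  Li(9339) ≈ 1174.11;  π(x) − Li(x) ≈ -19.11.

Direct count of primes ≤ 9339 gives π(9339) = 1155. Numerical evaluation of the logarithmic integral gives Li(9339) ≈ 1174.11. The difference π(x) − Li(x) ≈ -19.11 is typically negative for small/moderate x (Li(x) overestimates), though Littlewood's theorem shows this sign changes infinitely often.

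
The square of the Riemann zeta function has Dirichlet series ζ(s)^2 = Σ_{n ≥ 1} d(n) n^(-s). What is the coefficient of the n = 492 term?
d(492) = 12

ζ(s)^2 = (Σ 1/m^s)(Σ 1/k^s). The coefficient of 1/n^s in the product is the number of ordered pairs (m, k) with mk = n, which equals d(n). For n = 492, divisors are [1, 2, 3, 4, 6, 12, 41, 82, 123, 164, 246, 492], so d(492) = 12.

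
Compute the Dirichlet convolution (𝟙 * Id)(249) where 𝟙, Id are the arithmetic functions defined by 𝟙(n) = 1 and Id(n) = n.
(𝟙 * Id)(249) = 336

Divisors of 249: [1, 3, 83, 249]. For each d | 249:
  d = 1: 𝟙(1) · Id(249/1) = 1 · 249 = 249
  d = 3: 𝟙(3) · Id(249/3) = 1 · 83 = 83
  d = 83: 𝟙(83) · Id(249/83) = 1 · 3 = 3
  d = 249: 𝟙(249) · Id(249/249) = 1 · 1 = 1
Summing: (𝟙 * Id)(249) = 249 + 83 + 3 + 1 = 336.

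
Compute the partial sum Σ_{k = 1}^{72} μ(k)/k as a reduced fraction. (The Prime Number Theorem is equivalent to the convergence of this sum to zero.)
Σ μ(k)/k = -200643437220052588790575/15941166575048541741926154

Values of μ(k) for 1 ≤ k ≤ 72: μ(1) = 1, μ(2) = -1, μ(3) = -1, μ(5) = -1, μ(6) = 1, μ(7) = -1, μ(10) = 1, μ(11) = -1, μ(13) = -1, μ(14) = 1, μ(15) = 1, μ(17) = -1, μ(19) = -1, μ(21) = 1, μ(22) = 1, μ(23) = -1, μ(26) = 1, μ(29) = -1, μ(30) = -1, μ(31) = -1, μ(33) = 1, μ(34) = 1, μ(35) = 1, μ(37) = -1, μ(38) = 1, μ(39) = 1, μ(41) = -1, μ(42) = -1, μ(43) = -1, μ(46) = 1, μ(47) = -1, μ(51) = 1, μ(53) = -1, μ(55) = 1, μ(57) = 1, μ(58) = 1, μ(59) = -1, μ(61) = -1, μ(62) = 1, μ(65) = 1, μ(66) = -1, μ(67) = -1, μ(69) = 1, μ(70) = -1, μ(71) = -1, with μ = 0 on non-squarefree integers. Summing μ(k)/k for k where μ(k) ≠ 0 gives -200643437220052588790575/15941166575048541741926154 ≈ -0.0126. (PNT ⟺ this sum → 0 as n → ∞.)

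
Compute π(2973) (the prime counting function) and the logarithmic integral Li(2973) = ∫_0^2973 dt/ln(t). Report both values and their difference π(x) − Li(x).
π(2973) = 429;  Li(2973) ≈ 439.38;  π(x) − Li(x) ≈ -10.38.

Direct count of primes ≤ 2973 gives π(2973) = 429. Numerical evaluation of the logarithmic integral gives Li(2973) ≈ 439.38. The difference π(x) − Li(x) ≈ -10.38 is typically negative for small/moderate x (Li(x) overestimates), though Littlewood's theorem shows this sign changes infinitely often.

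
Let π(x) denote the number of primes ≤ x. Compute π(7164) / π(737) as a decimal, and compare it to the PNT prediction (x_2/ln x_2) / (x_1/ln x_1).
π(7164)/π(737) = 916/130 ≈ 7.0462;  PNT prediction ≈ 7.2301.

π(737) = 130 and π(7164) = 916, so π(7164)/π(737) ≈ 7.0462. The PNT-predicted ratio is (7164/ln(7164)) / (737/ln(737)) ≈ 7.2301. The two agree to within a few percent, as expected.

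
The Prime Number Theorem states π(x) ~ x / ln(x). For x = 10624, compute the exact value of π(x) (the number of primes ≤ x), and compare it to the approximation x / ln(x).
π(10624) = 1295;  x/ln(x) ≈ 1145.95;  relative error ≈ 11.51%.

Directly count primes up to 10624: π(10624) = 1295. The PNT approximation gives 10624/ln(10624) ≈ 10624/9.27087 ≈ 1145.95. Relative error (π(x) − x/ln(x)) / π(x) ≈ 11.51%; the approximation is known to undercount slightly (Li(x) is a better estimate).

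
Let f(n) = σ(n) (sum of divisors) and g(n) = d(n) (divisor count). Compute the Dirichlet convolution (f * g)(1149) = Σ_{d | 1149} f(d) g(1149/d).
(σ * d)(1149) = 2316

Divisors of 1149: [1, 3, 383, 1149]. For each d | 1149:
  d = 1: σ(1) · d(1149/1) = 1 · 4 = 4
  d = 3: σ(3) · d(1149/3) = 4 · 2 = 8
  d = 383: σ(383) · d(1149/383) = 384 · 2 = 768
  d = 1149: σ(1149) · d(1149/1149) = 1536 · 1 = 1536
Summing: (σ * d)(1149) = 4 + 8 + 768 + 1536 = 2316.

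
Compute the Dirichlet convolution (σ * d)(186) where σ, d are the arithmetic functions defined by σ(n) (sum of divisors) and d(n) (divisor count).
(σ * d)(186) = 1020

Divisors of 186: [1, 2, 3, 6, 31, 62, 93, 186]. For each d | 186:
  d = 1: σ(1) · d(186/1) = 1 · 8 = 8
  d = 2: σ(2) · d(186/2) = 3 · 4 = 12
  d = 3: σ(3) · d(186/3) = 4 · 4 = 16
  d = 6: σ(6) · d(186/6) = 12 · 2 = 24
  d = 31: σ(31) · d(186/31) = 32 · 4 = 128
  d = 62: σ(62) · d(186/62) = 96 · 2 = 192
  d = 93: σ(93) · d(186/93) = 128 · 2 = 256
  d = 186: σ(186) · d(186/186) = 384 · 1 = 384
Summing: (σ * d)(186) = 8 + 12 + 16 + 24 + 128 + 192 + 256 + 384 = 1020.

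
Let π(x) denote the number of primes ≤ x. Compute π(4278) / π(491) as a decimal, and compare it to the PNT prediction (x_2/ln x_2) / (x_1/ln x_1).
π(4278)/π(491) = 587/94 ≈ 6.2447;  PNT prediction ≈ 6.4570.

π(491) = 94 and π(4278) = 587, so π(4278)/π(491) ≈ 6.2447. The PNT-predicted ratio is (4278/ln(4278)) / (491/ln(491)) ≈ 6.4570. The two agree to within a few percent, as expected.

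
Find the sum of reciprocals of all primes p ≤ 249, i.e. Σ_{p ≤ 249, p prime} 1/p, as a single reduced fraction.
Σ 1/p = 506873196134241441348690763593294873492730445394823722837469097176314709804649267964680634478659521/256041159035492609053110100510385311995538591998443060216114576417920917800321526504084465112487730

π(249) = 53, so the primes ≤ 249 are [2, 3, 5, 7, 11, 13, 17, 19, 23, 29, 31, 37, 41, 43, 47, 53, 59, 61, 67, 71, 73, 79, 83, 89, 97, 101, 103, 107, 109, 113, 127, 131, 137, 139, 149, 151, 157, 163, 167, 173, 179, 181, 191, 193, 197, 199, 211, 223, 227, 229, 233, 239, 241]. Summing 1/p over these primes: 506873196134241441348690763593294873492730445394823722837469097176314709804649267964680634478659521/256041159035492609053110100510385311995538591998443060216114576417920917800321526504084465112487730 ≈ 1.9797. Mertens estimate ln ln(249) + 0.2615 ≈ 1.9694.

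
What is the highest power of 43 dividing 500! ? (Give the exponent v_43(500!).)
v_43(500!) = 11

Legendre's formula: v_p(n!) = Σ_{k ≥ 1} ⌊n / p^k⌋. For p = 43, n = 500, the terms are:
  ⌊500/43^1⌋ = ⌊500/43⌋ = 11
(the next term ⌊500/43^2⌋ = 0, terminating the sum). Summing: v_43(500!) = 11 = 11.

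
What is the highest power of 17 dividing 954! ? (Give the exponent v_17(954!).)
v_17(954!) = 59

Legendre's formula: v_p(n!) = Σ_{k ≥ 1} ⌊n / p^k⌋. For p = 17, n = 954, the terms are:
  ⌊954/17^1⌋ = ⌊954/17⌋ = 56
  ⌊954/17^2⌋ = ⌊954/289⌋ = 3
(the next term ⌊954/17^3⌋ = 0, terminating the sum). Summing: v_17(954!) = 56 + 3 = 59.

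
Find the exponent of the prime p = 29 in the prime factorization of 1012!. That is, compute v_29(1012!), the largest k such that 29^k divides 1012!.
v_29(1012!) = 35

Legendre's formula: v_p(n!) = Σ_{k ≥ 1} ⌊n / p^k⌋. For p = 29, n = 1012, the terms are:
  ⌊1012/29^1⌋ = ⌊1012/29⌋ = 34
  ⌊1012/29^2⌋ = ⌊1012/841⌋ = 1
(the next term ⌊1012/29^3⌋ = 0, terminating the sum). Summing: v_29(1012!) = 34 + 1 = 35.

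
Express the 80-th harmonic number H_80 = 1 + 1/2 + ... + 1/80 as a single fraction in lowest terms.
H_80 = 4880292608058024066886120358155997/982844219842241906412811281988800

Direct summation: H_80 = 1 + 1/2 + ... + 1/80. The least common denominator is lcm(1, ..., 80) = 32433859254793982911622772305630400; over this denominator the numerator is 32433859254793982911622772305630400 + 16216929627396991455811386152815200 + 10811286418264660970540924101876800 + 8108464813698495727905693076407600 + 6486771850958796582324554461126080 + 5405643209132330485270462050938400 + 4633408464970568987374681757947200 + 4054232406849247863952846538203800 + 3603762139421553656846974700625600 + 3243385925479398291162277230563040 + 2948532659526725719238433845966400 + 2702821604566165242635231025469200 + 2494912250368767916278674792740800 + 2316704232485284493687340878973600 + 2162257283652932194108184820375360 + 2027116203424623931976423269101900 + 1907874073811410759507221900331200 + 1801881069710776828423487350312800 + 1707045223936525416401198542401600 + 1621692962739699145581138615281520 + 1544469488323522995791560585982400 + 1474266329763362859619216922983200 + 1410167793686694909200990100244800 + 1351410802283082621317615512734600 + 1297354370191759316464910892225216 + 1247456125184383958139337396370400 + 1201254046473851218948991566875200 + 1158352116242642246843670439486800 + 1118408939820482169366302493297600 + 1081128641826466097054092410187680 + 1046253524348192997149121687278400 + 1013558101712311965988211634550950 + 982844219842241906412811281988800 + 953937036905705379753610950165600 + 926681692994113797474936351589440 + 900940534855388414211743675156400 + 876590790670107646260074927179200 + 853522611968262708200599271200800 + 831637416789589305426224930913600 + 810846481369849572790569307640760 + 791069737921804461259092007454400 + 772234744161761497895780292991200 + 754275796623115881665645867572800 + 737133164881681429809608461491600 + 720752427884310731369394940125120 + 705083896843347454600495050122400 + 690082111804127295991973878843200 + 675705401141541310658807756367300 + 661915494995795569624954536849600 + 648677185095879658232455446112608 + 635958024603803586502407300110400 + 623728062592191979069668698185200 + 611959608581018545502316458596800 + 600627023236925609474495783437600 + 589706531905345143847686769193280 + 579176058121321123421835219743400 + 569015074645508472133732847467200 + 559204469910241084683151246648800 + 549726428047355642569877496705600 + 540564320913233048527046205093840 + 531702610734327588715127414846400 + 523126762174096498574560843639200 + 514823162774507665263853528660800 + 506779050856155982994105817275475 + 498982450073753583255734958548160 + 491422109921120953206405640994400 + 484087451564089297188399586651200 + 476968518452852689876805475082800 + 470055931228898303066996700081600 + 463340846497056898737468175794720 + 456814919081605393121447497262400 + 450470267427694207105871837578200 + 444299441846492916597572223364800 + 438295395335053823130037463589600 + 432451456730586438821636964075072 + 426761305984131354100299635600400 + 421218951360960817034061977995200 + 415818708394794652713112465456800 + 410555180440430163438262940577600 + 405423240684924786395284653820380 = 161049656065914794207241971819147901, so H_80 = 161049656065914794207241971819147901/32433859254793982911622772305630400; reducing by gcd(161049656065914794207241971819147901, 32433859254793982911622772305630400) = 33 gives 4880292608058024066886120358155997/982844219842241906412811281988800 ≈ 4.96548. (The PNT-adjacent estimate ln(80) + γ ≈ 4.95924 matches within O(1/n).)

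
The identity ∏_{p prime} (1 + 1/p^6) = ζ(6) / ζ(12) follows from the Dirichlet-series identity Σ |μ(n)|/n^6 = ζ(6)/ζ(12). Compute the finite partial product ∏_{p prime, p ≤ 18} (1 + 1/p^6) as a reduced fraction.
∏ = 37082050739665581555281/36458868890141886060873

The primes p ≤ 18 are [2, 3, 5, 7, 11, 13, 17]. For each, (1 + 1/p^6) = (p^6 + 1)/p^6. Multiplying these fractions over p ∈ [2, 3, 5, 7, 11, 13, 17] gives 37082050739665581555281/36458868890141886060873. (In the limit P → ∞ this tends to ζ(6)/ζ(12).)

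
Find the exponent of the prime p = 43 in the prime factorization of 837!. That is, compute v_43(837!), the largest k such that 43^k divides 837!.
v_43(837!) = 19

Legendre's formula: v_p(n!) = Σ_{k ≥ 1} ⌊n / p^k⌋. For p = 43, n = 837, the terms are:
  ⌊837/43^1⌋ = ⌊837/43⌋ = 19
(the next term ⌊837/43^2⌋ = 0, terminating the sum). Summing: v_43(837!) = 19 = 19.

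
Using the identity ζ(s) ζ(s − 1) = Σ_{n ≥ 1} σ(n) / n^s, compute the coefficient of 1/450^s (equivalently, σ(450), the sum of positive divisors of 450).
σ(450) = 1209

In the product (Σ m^0/m^s)(Σ k / k^s) = Σ (Σ_{d | n} d) / n^s, the coefficient of 1/n^s is σ(n) = Σ_{d | n} d. For n = 450, divisors are [1, 2, 3, 5, 6, 9, 10, 15, 18, 25, 30, 45, 50, 75, 90, 150, 225, 450]; summing: σ(450) = 1209.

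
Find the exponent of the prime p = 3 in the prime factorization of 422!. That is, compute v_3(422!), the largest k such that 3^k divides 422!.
v_3(422!) = 207

Legendre's formula: v_p(n!) = Σ_{k ≥ 1} ⌊n / p^k⌋. For p = 3, n = 422, the terms are:
  ⌊422/3^1⌋ = ⌊422/3⌋ = 140
  ⌊422/3^2⌋ = ⌊422/9⌋ = 46
  ⌊422/3^3⌋ = ⌊422/27⌋ = 15
  ⌊422/3^4⌋ = ⌊422/81⌋ = 5
  ⌊422/3^5⌋ = ⌊422/243⌋ = 1
(the next term ⌊422/3^6⌋ = 0, terminating the sum). Summing: v_3(422!) = 140 + 46 + 15 + 5 + 1 = 207.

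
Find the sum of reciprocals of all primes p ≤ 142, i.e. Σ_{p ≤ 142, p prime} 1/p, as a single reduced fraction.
Σ 1/p = 18825509850919239131453102166593625244431364344421618363/10014646650599190067509233131649940057366334653200433090

π(142) = 34, so the primes ≤ 142 are [2, 3, 5, 7, 11, 13, 17, 19, 23, 29, 31, 37, 41, 43, 47, 53, 59, 61, 67, 71, 73, 79, 83, 89, 97, 101, 103, 107, 109, 113, 127, 131, 137, 139]. Summing 1/p over these primes: 18825509850919239131453102166593625244431364344421618363/10014646650599190067509233131649940057366334653200433090 ≈ 1.8798. Mertens estimate ln ln(142) + 0.2615 ≈ 1.8621.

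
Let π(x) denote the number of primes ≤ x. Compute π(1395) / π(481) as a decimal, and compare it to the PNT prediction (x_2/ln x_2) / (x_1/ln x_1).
π(1395)/π(481) = 221/92 ≈ 2.4022;  PNT prediction ≈ 2.4737.

π(481) = 92 and π(1395) = 221, so π(1395)/π(481) ≈ 2.4022. The PNT-predicted ratio is (1395/ln(1395)) / (481/ln(481)) ≈ 2.4737. The two agree to within a few percent, as expected.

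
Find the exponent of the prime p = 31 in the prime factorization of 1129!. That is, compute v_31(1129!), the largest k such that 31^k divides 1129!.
v_31(1129!) = 37

Legendre's formula: v_p(n!) = Σ_{k ≥ 1} ⌊n / p^k⌋. For p = 31, n = 1129, the terms are:
  ⌊1129/31^1⌋ = ⌊1129/31⌋ = 36
  ⌊1129/31^2⌋ = ⌊1129/961⌋ = 1
(the next term ⌊1129/31^3⌋ = 0, terminating the sum). Summing: v_31(1129!) = 36 + 1 = 37.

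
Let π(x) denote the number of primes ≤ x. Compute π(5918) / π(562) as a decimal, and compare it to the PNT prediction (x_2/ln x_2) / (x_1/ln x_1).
π(5918)/π(562) = 777/102 ≈ 7.6176;  PNT prediction ≈ 7.6761.

π(562) = 102 and π(5918) = 777, so π(5918)/π(562) ≈ 7.6176. The PNT-predicted ratio is (5918/ln(5918)) / (562/ln(562)) ≈ 7.6761. The two agree to within a few percent, as expected.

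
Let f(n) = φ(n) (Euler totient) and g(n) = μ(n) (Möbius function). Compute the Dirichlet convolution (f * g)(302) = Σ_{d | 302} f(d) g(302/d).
(φ * μ)(302) = 0

Divisors of 302: [1, 2, 151, 302]. For each d | 302:
  d = 1: φ(1) · μ(302/1) = 1 · 1 = 1
  d = 2: φ(2) · μ(302/2) = 1 · -1 = -1
  d = 151: φ(151) · μ(302/151) = 150 · -1 = -150
  d = 302: φ(302) · μ(302/302) = 150 · 1 = 150
Summing: (φ * μ)(302) = 1 + -1 + -150 + 150 = 0.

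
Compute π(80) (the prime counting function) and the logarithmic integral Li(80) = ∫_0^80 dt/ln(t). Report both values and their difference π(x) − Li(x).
π(80) = 22;  Li(80) ≈ 25.68;  π(x) − Li(x) ≈ -3.68.

Direct count of primes ≤ 80 gives π(80) = 22. Numerical evaluation of the logarithmic integral gives Li(80) ≈ 25.68. The difference π(x) − Li(x) ≈ -3.68 is typically negative for small/moderate x (Li(x) overestimates), though Littlewood's theorem shows this sign changes infinitely often.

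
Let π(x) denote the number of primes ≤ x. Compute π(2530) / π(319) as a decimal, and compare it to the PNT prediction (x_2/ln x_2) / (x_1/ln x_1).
π(2530)/π(319) = 369/66 ≈ 5.5909;  PNT prediction ≈ 5.8351.

π(319) = 66 and π(2530) = 369, so π(2530)/π(319) ≈ 5.5909. The PNT-predicted ratio is (2530/ln(2530)) / (319/ln(319)) ≈ 5.8351. The two agree to within a few percent, as expected.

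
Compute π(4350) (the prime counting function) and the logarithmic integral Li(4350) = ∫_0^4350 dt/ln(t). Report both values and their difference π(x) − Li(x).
π(4350) = 594;  Li(4350) ≈ 607.35;  π(x) − Li(x) ≈ -13.35.

Direct count of primes ≤ 4350 gives π(4350) = 594. Numerical evaluation of the logarithmic integral gives Li(4350) ≈ 607.35. The difference π(x) − Li(x) ≈ -13.35 is typically negative for small/moderate x (Li(x) overestimates), though Littlewood's theorem shows this sign changes infinitely often.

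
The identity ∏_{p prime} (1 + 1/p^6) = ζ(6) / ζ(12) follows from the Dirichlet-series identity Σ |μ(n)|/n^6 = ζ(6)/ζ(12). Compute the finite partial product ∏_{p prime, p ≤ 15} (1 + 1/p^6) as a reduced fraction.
∏ = 261167492243135861/256778456493448890

The primes p ≤ 15 are [2, 3, 5, 7, 11, 13]. For each, (1 + 1/p^6) = (p^6 + 1)/p^6. Multiplying these fractions over p ∈ [2, 3, 5, 7, 11, 13] gives 261167492243135861/256778456493448890. (In the limit P → ∞ this tends to ζ(6)/ζ(12).)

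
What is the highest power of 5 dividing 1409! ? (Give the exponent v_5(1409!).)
v_5(1409!) = 350

Legendre's formula: v_p(n!) = Σ_{k ≥ 1} ⌊n / p^k⌋. For p = 5, n = 1409, the terms are:
  ⌊1409/5^1⌋ = ⌊1409/5⌋ = 281
  ⌊1409/5^2⌋ = ⌊1409/25⌋ = 56
  ⌊1409/5^3⌋ = ⌊1409/125⌋ = 11
  ⌊1409/5^4⌋ = ⌊1409/625⌋ = 2
(the next term ⌊1409/5^5⌋ = 0, terminating the sum). Summing: v_5(1409!) = 281 + 56 + 11 + 2 = 350.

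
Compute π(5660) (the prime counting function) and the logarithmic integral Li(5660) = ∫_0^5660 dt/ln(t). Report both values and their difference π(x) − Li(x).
π(5660) = 746;  Li(5660) ≈ 761.20;  π(x) − Li(x) ≈ -15.20.

Direct count of primes ≤ 5660 gives π(5660) = 746. Numerical evaluation of the logarithmic integral gives Li(5660) ≈ 761.20. The difference π(x) − Li(x) ≈ -15.20 is typically negative for small/moderate x (Li(x) overestimates), though Littlewood's theorem shows this sign changes infinitely often.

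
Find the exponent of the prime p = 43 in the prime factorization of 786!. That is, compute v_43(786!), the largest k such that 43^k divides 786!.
v_43(786!) = 18

Legendre's formula: v_p(n!) = Σ_{k ≥ 1} ⌊n / p^k⌋. For p = 43, n = 786, the terms are:
  ⌊786/43^1⌋ = ⌊786/43⌋ = 18
(the next term ⌊786/43^2⌋ = 0, terminating the sum). Summing: v_43(786!) = 18 = 18.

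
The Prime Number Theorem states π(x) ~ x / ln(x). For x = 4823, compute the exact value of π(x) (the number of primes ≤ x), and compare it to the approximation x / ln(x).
π(4823) = 649;  x/ln(x) ≈ 568.67;  relative error ≈ 12.38%.

Directly count primes up to 4823: π(4823) = 649. The PNT approximation gives 4823/ln(4823) ≈ 4823/8.48115 ≈ 568.67. Relative error (π(x) − x/ln(x)) / π(x) ≈ 12.38%; the approximation is known to undercount slightly (Li(x) is a better estimate).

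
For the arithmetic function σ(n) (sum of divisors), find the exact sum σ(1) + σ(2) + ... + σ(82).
Σ_{n ≤ 82} σ(n) = 5561

Compute σ(n) for each 1 ≤ n ≤ 82: σ(1) = 1, σ(2) = 3, σ(3) = 4, σ(4) = 7, σ(5) = 6, σ(6) = 12, σ(7) = 8, σ(8) = 15, σ(9) = 13, σ(10) = 18, σ(11) = 12, σ(12) = 28, σ(13) = 14, σ(14) = 24, σ(15) = 24, σ(16) = 31, σ(17) = 18, σ(18) = 39, σ(19) = 20, σ(20) = 42, σ(21) = 32, σ(22) = 36, σ(23) = 24, σ(24) = 60, σ(25) = 31, σ(26) = 42, σ(27) = 40, σ(28) = 56, σ(29) = 30, σ(30) = 72, σ(31) = 32, σ(32) = 63, σ(33) = 48, σ(34) = 54, σ(35) = 48, σ(36) = 91, σ(37) = 38, σ(38) = 60, σ(39) = 56, σ(40) = 90, σ(41) = 42, σ(42) = 96, σ(43) = 44, σ(44) = 84, σ(45) = 78, σ(46) = 72, σ(47) = 48, σ(48) = 124, σ(49) = 57, σ(50) = 93, σ(51) = 72, σ(52) = 98, σ(53) = 54, σ(54) = 120, σ(55) = 72, σ(56) = 120, σ(57) = 80, σ(58) = 90, σ(59) = 60, σ(60) = 168, σ(61) = 62, σ(62) = 96, σ(63) = 104, σ(64) = 127, σ(65) = 84, σ(66) = 144, σ(67) = 68, σ(68) = 126, σ(69) = 96, σ(70) = 144, σ(71) = 72, σ(72) = 195, σ(73) = 74, σ(74) = 114, σ(75) = 124, σ(76) = 140, σ(77) = 96, σ(78) = 168, σ(79) = 80, σ(80) = 186, σ(81) = 121, σ(82) = 126. Summing all 82 values: 5561. (Average order: Σ_{n ≤ x} σ(n) ~ (π²/12) x². For x = 82, (π²/12)·82² ≈ 5530.27.)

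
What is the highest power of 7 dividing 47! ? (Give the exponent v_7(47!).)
v_7(47!) = 6

Legendre's formula: v_p(n!) = Σ_{k ≥ 1} ⌊n / p^k⌋. For p = 7, n = 47, the terms are:
  ⌊47/7^1⌋ = ⌊47/7⌋ = 6
(the next term ⌊47/7^2⌋ = 0, terminating the sum). Summing: v_7(47!) = 6 = 6.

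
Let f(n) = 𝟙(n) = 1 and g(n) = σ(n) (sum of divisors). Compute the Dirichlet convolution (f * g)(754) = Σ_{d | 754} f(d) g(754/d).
(𝟙 * σ)(754) = 1860

Divisors of 754: [1, 2, 13, 26, 29, 58, 377, 754]. For each d | 754:
  d = 1: 𝟙(1) · σ(754/1) = 1 · 1260 = 1260
  d = 2: 𝟙(2) · σ(754/2) = 1 · 420 = 420
  d = 13: 𝟙(13) · σ(754/13) = 1 · 90 = 90
  d = 26: 𝟙(26) · σ(754/26) = 1 · 30 = 30
  d = 29: 𝟙(29) · σ(754/29) = 1 · 42 = 42
  d = 58: 𝟙(58) · σ(754/58) = 1 · 14 = 14
  d = 377: 𝟙(377) · σ(754/377) = 1 · 3 = 3
  d = 754: 𝟙(754) · σ(754/754) = 1 · 1 = 1
Summing: (𝟙 * σ)(754) = 1260 + 420 + 90 + 30 + 42 + 14 + 3 + 1 = 1860.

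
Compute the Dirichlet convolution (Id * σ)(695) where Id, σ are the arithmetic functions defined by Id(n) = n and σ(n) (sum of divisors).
(Id * σ)(695) = 3069

Divisors of 695: [1, 5, 139, 695]. For each d | 695:
  d = 1: Id(1) · σ(695/1) = 1 · 840 = 840
  d = 5: Id(5) · σ(695/5) = 5 · 140 = 700
  d = 139: Id(139) · σ(695/139) = 139 · 6 = 834
  d = 695: Id(695) · σ(695/695) = 695 · 1 = 695
Summing: (Id * σ)(695) = 840 + 700 + 834 + 695 = 3069.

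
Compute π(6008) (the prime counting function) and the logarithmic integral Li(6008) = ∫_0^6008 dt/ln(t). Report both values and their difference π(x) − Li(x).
π(6008) = 784;  Li(6008) ≈ 801.33;  π(x) − Li(x) ≈ -17.33.

Direct count of primes ≤ 6008 gives π(6008) = 784. Numerical evaluation of the logarithmic integral gives Li(6008) ≈ 801.33. The difference π(x) − Li(x) ≈ -17.33 is typically negative for small/moderate x (Li(x) overestimates), though Littlewood's theorem shows this sign changes infinitely often.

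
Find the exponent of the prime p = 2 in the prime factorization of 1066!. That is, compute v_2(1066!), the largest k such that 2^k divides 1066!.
v_2(1066!) = 1062

Legendre's formula: v_p(n!) = Σ_{k ≥ 1} ⌊n / p^k⌋. For p = 2, n = 1066, the terms are:
  ⌊1066/2^1⌋ = ⌊1066/2⌋ = 533
  ⌊1066/2^2⌋ = ⌊1066/4⌋ = 266
  ⌊1066/2^3⌋ = ⌊1066/8⌋ = 133
  ⌊1066/2^4⌋ = ⌊1066/16⌋ = 66
  ⌊1066/2^5⌋ = ⌊1066/32⌋ = 33
  ⌊1066/2^6⌋ = ⌊1066/64⌋ = 16
  ⌊1066/2^7⌋ = ⌊1066/128⌋ = 8
  ⌊1066/2^8⌋ = ⌊1066/256⌋ = 4
  ⌊1066/2^9⌋ = ⌊1066/512⌋ = 2
  ⌊1066/2^10⌋ = ⌊1066/1024⌋ = 1
(the next term ⌊1066/2^11⌋ = 0, terminating the sum). Summing: v_2(1066!) = 533 + 266 + 133 + 66 + 33 + 16 + 8 + 4 + 2 + 1 = 1062.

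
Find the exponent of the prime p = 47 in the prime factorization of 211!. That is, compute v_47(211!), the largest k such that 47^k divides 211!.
v_47(211!) = 4

Legendre's formula: v_p(n!) = Σ_{k ≥ 1} ⌊n / p^k⌋. For p = 47, n = 211, the terms are:
  ⌊211/47^1⌋ = ⌊211/47⌋ = 4
(the next term ⌊211/47^2⌋ = 0, terminating the sum). Summing: v_47(211!) = 4 = 4.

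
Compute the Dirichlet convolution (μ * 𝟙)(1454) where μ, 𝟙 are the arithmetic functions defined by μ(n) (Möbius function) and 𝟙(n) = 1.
(μ * 𝟙)(1454) = 0

Divisors of 1454: [1, 2, 727, 1454]. For each d | 1454:
  d = 1: μ(1) · 𝟙(1454/1) = 1 · 1 = 1
  d = 2: μ(2) · 𝟙(1454/2) = -1 · 1 = -1
  d = 727: μ(727) · 𝟙(1454/727) = -1 · 1 = -1
  d = 1454: μ(1454) · 𝟙(1454/1454) = 1 · 1 = 1
Summing: (μ * 𝟙)(1454) = 1 + -1 + -1 + 1 = 0.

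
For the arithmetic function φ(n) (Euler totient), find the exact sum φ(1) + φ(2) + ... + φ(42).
Σ_{n ≤ 42} φ(n) = 542

Compute φ(n) for each 1 ≤ n ≤ 42: φ(1) = 1, φ(2) = 1, φ(3) = 2, φ(4) = 2, φ(5) = 4, φ(6) = 2, φ(7) = 6, φ(8) = 4, φ(9) = 6, φ(10) = 4, φ(11) = 10, φ(12) = 4, φ(13) = 12, φ(14) = 6, φ(15) = 8, φ(16) = 8, φ(17) = 16, φ(18) = 6, φ(19) = 18, φ(20) = 8, φ(21) = 12, φ(22) = 10, φ(23) = 22, φ(24) = 8, φ(25) = 20, φ(26) = 12, φ(27) = 18, φ(28) = 12, φ(29) = 28, φ(30) = 8, φ(31) = 30, φ(32) = 16, φ(33) = 20, φ(34) = 16, φ(35) = 24, φ(36) = 12, φ(37) = 36, φ(38) = 18, φ(39) = 24, φ(40) = 16, φ(41) = 40, φ(42) = 12. Summing all 42 values: 542. (Average order: Σ_{n ≤ x} φ(n) ~ (3/π²) x². For x = 42, (3/π²)·42² ≈ 536.19.)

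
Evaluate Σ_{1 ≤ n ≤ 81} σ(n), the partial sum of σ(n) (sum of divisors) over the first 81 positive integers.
Σ_{n ≤ 81} σ(n) = 5435

Compute σ(n) for each 1 ≤ n ≤ 81: σ(1) = 1, σ(2) = 3, σ(3) = 4, σ(4) = 7, σ(5) = 6, σ(6) = 12, σ(7) = 8, σ(8) = 15, σ(9) = 13, σ(10) = 18, σ(11) = 12, σ(12) = 28, σ(13) = 14, σ(14) = 24, σ(15) = 24, σ(16) = 31, σ(17) = 18, σ(18) = 39, σ(19) = 20, σ(20) = 42, σ(21) = 32, σ(22) = 36, σ(23) = 24, σ(24) = 60, σ(25) = 31, σ(26) = 42, σ(27) = 40, σ(28) = 56, σ(29) = 30, σ(30) = 72, σ(31) = 32, σ(32) = 63, σ(33) = 48, σ(34) = 54, σ(35) = 48, σ(36) = 91, σ(37) = 38, σ(38) = 60, σ(39) = 56, σ(40) = 90, σ(41) = 42, σ(42) = 96, σ(43) = 44, σ(44) = 84, σ(45) = 78, σ(46) = 72, σ(47) = 48, σ(48) = 124, σ(49) = 57, σ(50) = 93, σ(51) = 72, σ(52) = 98, σ(53) = 54, σ(54) = 120, σ(55) = 72, σ(56) = 120, σ(57) = 80, σ(58) = 90, σ(59) = 60, σ(60) = 168, σ(61) = 62, σ(62) = 96, σ(63) = 104, σ(64) = 127, σ(65) = 84, σ(66) = 144, σ(67) = 68, σ(68) = 126, σ(69) = 96, σ(70) = 144, σ(71) = 72, σ(72) = 195, σ(73) = 74, σ(74) = 114, σ(75) = 124, σ(76) = 140, σ(77) = 96, σ(78) = 168, σ(79) = 80, σ(80) = 186, σ(81) = 121. Summing all 81 values: 5435. (Average order: Σ_{n ≤ x} σ(n) ~ (π²/12) x². For x = 81, (π²/12)·81² ≈ 5396.21.)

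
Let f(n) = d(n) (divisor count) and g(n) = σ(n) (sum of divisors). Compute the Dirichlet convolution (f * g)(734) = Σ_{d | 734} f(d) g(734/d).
(d * σ)(734) = 1850

Divisors of 734: [1, 2, 367, 734]. For each d | 734:
  d = 1: d(1) · σ(734/1) = 1 · 1104 = 1104
  d = 2: d(2) · σ(734/2) = 2 · 368 = 736
  d = 367: d(367) · σ(734/367) = 2 · 3 = 6
  d = 734: d(734) · σ(734/734) = 4 · 1 = 4
Summing: (d * σ)(734) = 1104 + 736 + 6 + 4 = 1850.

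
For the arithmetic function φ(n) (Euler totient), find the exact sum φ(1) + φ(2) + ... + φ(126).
Σ_{n ≤ 126} φ(n) = 4832

Compute φ(n) for each 1 ≤ n ≤ 126: φ(1) = 1, φ(2) = 1, φ(3) = 2, φ(4) = 2, φ(5) = 4, φ(6) = 2, φ(7) = 6, φ(8) = 4, φ(9) = 6, φ(10) = 4, φ(11) = 10, φ(12) = 4, φ(13) = 12, φ(14) = 6, φ(15) = 8, φ(16) = 8, φ(17) = 16, φ(18) = 6, φ(19) = 18, φ(20) = 8, φ(21) = 12, φ(22) = 10, φ(23) = 22, φ(24) = 8, φ(25) = 20, φ(26) = 12, φ(27) = 18, φ(28) = 12, φ(29) = 28, φ(30) = 8, φ(31) = 30, φ(32) = 16, φ(33) = 20, φ(34) = 16, φ(35) = 24, φ(36) = 12, φ(37) = 36, φ(38) = 18, φ(39) = 24, φ(40) = 16, φ(41) = 40, φ(42) = 12, φ(43) = 42, φ(44) = 20, φ(45) = 24, φ(46) = 22, φ(47) = 46, φ(48) = 16, φ(49) = 42, φ(50) = 20, φ(51) = 32, φ(52) = 24, φ(53) = 52, φ(54) = 18, φ(55) = 40, φ(56) = 24, φ(57) = 36, φ(58) = 28, φ(59) = 58, φ(60) = 16, φ(61) = 60, φ(62) = 30, φ(63) = 36, φ(64) = 32, φ(65) = 48, φ(66) = 20, φ(67) = 66, φ(68) = 32, φ(69) = 44, φ(70) = 24, φ(71) = 70, φ(72) = 24, φ(73) = 72, φ(74) = 36, φ(75) = 40, φ(76) = 36, φ(77) = 60, φ(78) = 24, φ(79) = 78, φ(80) = 32, φ(81) = 54, φ(82) = 40, φ(83) = 82, φ(84) = 24, φ(85) = 64, φ(86) = 42, φ(87) = 56, φ(88) = 40, φ(89) = 88, φ(90) = 24, φ(91) = 72, φ(92) = 44, φ(93) = 60, φ(94) = 46, φ(95) = 72, φ(96) = 32, φ(97) = 96, φ(98) = 42, φ(99) = 60, φ(100) = 40, φ(101) = 100, φ(102) = 32, φ(103) = 102, φ(104) = 48, φ(105) = 48, φ(106) = 52, φ(107) = 106, φ(108) = 36, φ(109) = 108, φ(110) = 40, φ(111) = 72, φ(112) = 48, φ(113) = 112, φ(114) = 36, φ(115) = 88, φ(116) = 56, φ(117) = 72, φ(118) = 58, φ(119) = 96, φ(120) = 32, φ(121) = 110, φ(122) = 60, φ(123) = 80, φ(124) = 60, φ(125) = 100, φ(126) = 36. Summing all 126 values: 4832. (Average order: Σ_{n ≤ x} φ(n) ~ (3/π²) x². For x = 126, (3/π²)·126² ≈ 4825.73.)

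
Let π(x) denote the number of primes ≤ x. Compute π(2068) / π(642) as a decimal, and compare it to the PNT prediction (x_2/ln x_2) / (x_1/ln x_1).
π(2068)/π(642) = 311/116 ≈ 2.6810;  PNT prediction ≈ 2.7276.

π(642) = 116 and π(2068) = 311, so π(2068)/π(642) ≈ 2.6810. The PNT-predicted ratio is (2068/ln(2068)) / (642/ln(642)) ≈ 2.7276. The two agree to within a few percent, as expected.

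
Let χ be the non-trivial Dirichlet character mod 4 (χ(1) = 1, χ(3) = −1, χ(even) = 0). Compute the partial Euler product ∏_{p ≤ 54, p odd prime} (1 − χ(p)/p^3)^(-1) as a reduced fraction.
∏ = 825131832927904152751703886265311831503045/851571808026684219819301170519057245405184

The odd primes p ≤ 54 are [3, 5, 7, 11, 13, 17, 19, 23, 29, 31, 37, 41, 43, 47, 53]. For each, χ(p) = 1 if p ≡ 1 mod 4, χ(p) = −1 if p ≡ 3 mod 4. Taking (1 − χ(p)/p^3)^(-1) = p^3/(p^3 − χ(p)): (1 − (-1)/3^3)^(-1) · (1 − (1)/5^3)^(-1) · (1 − (-1)/7^3)^(-1) · (1 − (-1)/11^3)^(-1) · (1 − (1)/13^3)^(-1) · (1 − (1)/17^3)^(-1) · (1 − (-1)/19^3)^(-1) · (1 − (-1)/23^3)^(-1) · (1 − (1)/29^3)^(-1) · (1 − (-1)/31^3)^(-1) · (1 − (1)/37^3)^(-1) · (1 − (1)/41^3)^(-1) · (1 − (-1)/43^3)^(-1) · (1 − (-1)/47^3)^(-1) · (1 − (1)/53^3)^(-1) = 825131832927904152751703886265311831503045/851571808026684219819301170519057245405184.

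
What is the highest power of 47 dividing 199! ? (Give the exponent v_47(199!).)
v_47(199!) = 4

Legendre's formula: v_p(n!) = Σ_{k ≥ 1} ⌊n / p^k⌋. For p = 47, n = 199, the terms are:
  ⌊199/47^1⌋ = ⌊199/47⌋ = 4
(the next term ⌊199/47^2⌋ = 0, terminating the sum). Summing: v_47(199!) = 4 = 4.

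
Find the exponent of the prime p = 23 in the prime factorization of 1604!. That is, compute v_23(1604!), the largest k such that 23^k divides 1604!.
v_23(1604!) = 72

Legendre's formula: v_p(n!) = Σ_{k ≥ 1} ⌊n / p^k⌋. For p = 23, n = 1604, the terms are:
  ⌊1604/23^1⌋ = ⌊1604/23⌋ = 69
  ⌊1604/23^2⌋ = ⌊1604/529⌋ = 3
(the next term ⌊1604/23^3⌋ = 0, terminating the sum). Summing: v_23(1604!) = 69 + 3 = 72.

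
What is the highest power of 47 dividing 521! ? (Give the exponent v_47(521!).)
v_47(521!) = 11

Legendre's formula: v_p(n!) = Σ_{k ≥ 1} ⌊n / p^k⌋. For p = 47, n = 521, the terms are:
  ⌊521/47^1⌋ = ⌊521/47⌋ = 11
(the next term ⌊521/47^2⌋ = 0, terminating the sum). Summing: v_47(521!) = 11 = 11.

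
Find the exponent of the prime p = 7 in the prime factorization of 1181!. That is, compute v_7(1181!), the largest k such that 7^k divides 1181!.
v_7(1181!) = 195

Legendre's formula: v_p(n!) = Σ_{k ≥ 1} ⌊n / p^k⌋. For p = 7, n = 1181, the terms are:
  ⌊1181/7^1⌋ = ⌊1181/7⌋ = 168
  ⌊1181/7^2⌋ = ⌊1181/49⌋ = 24
  ⌊1181/7^3⌋ = ⌊1181/343⌋ = 3
(the next term ⌊1181/7^4⌋ = 0, terminating the sum). Summing: v_7(1181!) = 168 + 24 + 3 = 195.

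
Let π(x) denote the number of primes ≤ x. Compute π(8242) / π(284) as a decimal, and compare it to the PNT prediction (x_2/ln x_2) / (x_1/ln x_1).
π(8242)/π(284) = 1034/61 ≈ 16.9508;  PNT prediction ≈ 18.1812.

π(284) = 61 and π(8242) = 1034, so π(8242)/π(284) ≈ 16.9508. The PNT-predicted ratio is (8242/ln(8242)) / (284/ln(284)) ≈ 18.1812. The two agree to within a few percent, as expected.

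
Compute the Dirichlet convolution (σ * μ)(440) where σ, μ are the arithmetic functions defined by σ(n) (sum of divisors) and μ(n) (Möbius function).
(σ * μ)(440) = 440

Divisors of 440: [1, 2, 4, 5, 8, 10, 11, 20, 22, 40, 44, 55, 88, 110, 220, 440]. For each d | 440:
  d = 1: σ(1) · μ(440/1) = 1 · 0 = 0
  d = 2: σ(2) · μ(440/2) = 3 · 0 = 0
  d = 4: σ(4) · μ(440/4) = 7 · -1 = -7
  d = 5: σ(5) · μ(440/5) = 6 · 0 = 0
  d = 8: σ(8) · μ(440/8) = 15 · 1 = 15
  d = 10: σ(10) · μ(440/10) = 18 · 0 = 0
  d = 11: σ(11) · μ(440/11) = 12 · 0 = 0
  d = 20: σ(20) · μ(440/20) = 42 · 1 = 42
  d = 22: σ(22) · μ(440/22) = 36 · 0 = 0
  d = 40: σ(40) · μ(440/40) = 90 · -1 = -90
  d = 44: σ(44) · μ(440/44) = 84 · 1 = 84
  d = 55: σ(55) · μ(440/55) = 72 · 0 = 0
  d = 88: σ(88) · μ(440/88) = 180 · -1 = -180
  d = 110: σ(110) · μ(440/110) = 216 · 0 = 0
  d = 220: σ(220) · μ(440/220) = 504 · -1 = -504
  d = 440: σ(440) · μ(440/440) = 1080 · 1 = 1080
Summing: (σ * μ)(440) = 0 + 0 + -7 + 0 + 15 + 0 + 0 + 42 + 0 + -90 + 84 + 0 + -180 + 0 + -504 + 1080 = 440.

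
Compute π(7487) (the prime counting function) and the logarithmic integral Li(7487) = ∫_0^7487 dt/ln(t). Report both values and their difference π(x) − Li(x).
π(7487) = 948;  Li(7487) ≈ 969.13;  π(x) − Li(x) ≈ -21.13.

Direct count of primes ≤ 7487 gives π(7487) = 948. Numerical evaluation of the logarithmic integral gives Li(7487) ≈ 969.13. The difference π(x) − Li(x) ≈ -21.13 is typically negative for small/moderate x (Li(x) overestimates), though Littlewood's theorem shows this sign changes infinitely often.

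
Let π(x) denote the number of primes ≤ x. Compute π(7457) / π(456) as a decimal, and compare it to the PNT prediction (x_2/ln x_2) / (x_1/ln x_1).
π(7457)/π(456) = 944/87 ≈ 10.8506;  PNT prediction ≈ 11.2283.

π(456) = 87 and π(7457) = 944, so π(7457)/π(456) ≈ 10.8506. The PNT-predicted ratio is (7457/ln(7457)) / (456/ln(456)) ≈ 11.2283. The two agree to within a few percent, as expected.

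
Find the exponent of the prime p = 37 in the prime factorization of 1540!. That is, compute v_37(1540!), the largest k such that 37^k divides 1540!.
v_37(1540!) = 42

Legendre's formula: v_p(n!) = Σ_{k ≥ 1} ⌊n / p^k⌋. For p = 37, n = 1540, the terms are:
  ⌊1540/37^1⌋ = ⌊1540/37⌋ = 41
  ⌊1540/37^2⌋ = ⌊1540/1369⌋ = 1
(the next term ⌊1540/37^3⌋ = 0, terminating the sum). Summing: v_37(1540!) = 41 + 1 = 42.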